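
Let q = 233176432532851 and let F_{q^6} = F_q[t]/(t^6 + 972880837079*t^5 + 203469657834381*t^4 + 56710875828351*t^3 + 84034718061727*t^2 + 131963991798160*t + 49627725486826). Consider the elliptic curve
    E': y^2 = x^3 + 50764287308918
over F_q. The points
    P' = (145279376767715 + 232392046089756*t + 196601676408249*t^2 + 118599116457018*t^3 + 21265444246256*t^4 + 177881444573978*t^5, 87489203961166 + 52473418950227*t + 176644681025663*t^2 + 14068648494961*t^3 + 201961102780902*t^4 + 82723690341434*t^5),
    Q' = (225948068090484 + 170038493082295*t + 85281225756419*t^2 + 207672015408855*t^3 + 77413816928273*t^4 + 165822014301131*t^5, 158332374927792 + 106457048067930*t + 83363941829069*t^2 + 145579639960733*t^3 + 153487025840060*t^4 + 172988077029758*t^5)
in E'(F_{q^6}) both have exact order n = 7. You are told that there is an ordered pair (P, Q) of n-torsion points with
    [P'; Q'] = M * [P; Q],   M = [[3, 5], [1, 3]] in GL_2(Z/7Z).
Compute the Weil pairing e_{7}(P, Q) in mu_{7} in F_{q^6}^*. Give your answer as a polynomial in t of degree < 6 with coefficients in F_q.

Alternating bilinearity on E[7] (values in mu_{7} in F_{233176432532851^6}) gives e(P',Q') = e(P,Q)^det(M).
det(M) mod 7 = 4; its inverse in (Z/7)^* is 2 (check: 4*2 mod 7 = 1).
Build f_{7,P'} and f_{7,Q'} via the 3-bit ladder of 7=111_2; evaluate at shifted divisors; quotient in F_{233176432532851^6}.
e_{7}(P',Q') = 177075616986781 + 68852309850881*t + 58305726720041*t^2 + 84716890302970*t^3 + 39944538913335*t^4 + 71568796349151*t^5.
Raise to 2: e(P,Q) = 112364940692740 + 167857132092851*t + 20423768427747*t^2 + 183854169178784*t^3 + 127294983707508*t^4 + 6800808342874*t^5 in mu_{7}.

112364940692740 + 167857132092851*t + 20423768427747*t^2 + 183854169178784*t^3 + 127294983707508*t^4 + 6800808342874*t^5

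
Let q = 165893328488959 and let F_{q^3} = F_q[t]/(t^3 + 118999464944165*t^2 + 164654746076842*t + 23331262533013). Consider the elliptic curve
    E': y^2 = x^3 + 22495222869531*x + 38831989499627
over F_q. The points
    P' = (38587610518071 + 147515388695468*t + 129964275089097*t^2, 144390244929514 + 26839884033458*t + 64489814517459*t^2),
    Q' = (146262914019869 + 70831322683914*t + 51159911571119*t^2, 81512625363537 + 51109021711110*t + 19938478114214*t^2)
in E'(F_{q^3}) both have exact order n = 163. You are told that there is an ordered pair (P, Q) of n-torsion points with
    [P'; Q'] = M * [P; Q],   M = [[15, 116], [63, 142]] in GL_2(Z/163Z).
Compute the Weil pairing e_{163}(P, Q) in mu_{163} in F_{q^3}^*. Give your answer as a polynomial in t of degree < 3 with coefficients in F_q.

Under M = [[15,116],[63,142]] in GL_2(Z/163), e_{163}(P',Q') = e_{163}(P,Q)^(15*142-116*63 mod 163).
15*142 - 116*63 = -5178; reduced mod 163: det = 38, inverse 133.
Build f_{163,P'} and f_{163,Q'} via the 8-bit ladder of 163=10100011_2; evaluate at shifted divisors; quotient in F_{165893328488959^3}.
Result: e(P',Q') = 52751824637167 + 160209160719844*t + 35388206734914*t^2.
e_{163}(P,Q) = (52751824637167 + 160209160719844*t + 35388206734914*t^2)^{133} = 15290917655383 + 156252001393659*t + 108768006437348*t^2.

15290917655383 + 156252001393659*t + 108768006437348*t^2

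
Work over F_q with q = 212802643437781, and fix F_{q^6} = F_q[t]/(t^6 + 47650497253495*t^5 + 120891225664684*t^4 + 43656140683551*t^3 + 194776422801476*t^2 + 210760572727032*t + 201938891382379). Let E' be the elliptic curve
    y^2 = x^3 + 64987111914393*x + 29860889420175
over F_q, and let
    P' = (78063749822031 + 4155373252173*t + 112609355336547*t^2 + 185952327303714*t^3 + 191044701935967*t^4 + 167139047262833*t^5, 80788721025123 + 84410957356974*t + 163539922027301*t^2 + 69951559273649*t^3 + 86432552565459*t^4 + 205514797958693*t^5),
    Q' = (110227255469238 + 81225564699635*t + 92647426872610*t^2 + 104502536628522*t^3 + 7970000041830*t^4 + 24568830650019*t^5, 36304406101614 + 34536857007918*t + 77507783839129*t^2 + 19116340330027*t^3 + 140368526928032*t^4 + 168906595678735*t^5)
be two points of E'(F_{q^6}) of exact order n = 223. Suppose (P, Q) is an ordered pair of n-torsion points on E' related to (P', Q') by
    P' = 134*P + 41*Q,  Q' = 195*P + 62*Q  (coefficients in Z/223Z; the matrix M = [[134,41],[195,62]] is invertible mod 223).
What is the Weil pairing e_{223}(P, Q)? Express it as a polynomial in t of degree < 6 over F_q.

80834478070114 + 184237396035646*t + 128837746531318*t^2 + 187126442817658*t^3 + 142711112325646*t^4 + 122897179106685*t^5

Since e_{223}(P,P)=e_{223}(Q,Q)=1 and e_{223}(Q,P)=e_{223}(P,Q)^{-1}, expanding e_{223}(134*P + 41*Q,195*P + 62*Q) leaves e(P,Q)^det(M).
Inverting 90 mod 223: 57. Thus e_{223}(P,Q) = e(P',Q')^{57}.
Run Miller on y^2=x^3+64987111914393*x+29860889420175 over F_{212802643437781}: ladder 11011111 (8 bits); e = f_P(D_Q)/f_Q(D_P).
So e_{223}(P',Q') = 70528485920165 + 178342306535959*t + 23884364752032*t^2 + 43040687396527*t^3 + 21803770914236*t^4 + 147756694640133*t^5.
e_{223}(P,Q) = (70528485920165 + 178342306535959*t + 23884364752032*t^2 + 43040687396527*t^3 + 21803770914236*t^4 + 147756694640133*t^5)^{57} = 80834478070114 + 184237396035646*t + 128837746531318*t^2 + 187126442817658*t^3 + 142711112325646*t^4 + 122897179106685*t^5.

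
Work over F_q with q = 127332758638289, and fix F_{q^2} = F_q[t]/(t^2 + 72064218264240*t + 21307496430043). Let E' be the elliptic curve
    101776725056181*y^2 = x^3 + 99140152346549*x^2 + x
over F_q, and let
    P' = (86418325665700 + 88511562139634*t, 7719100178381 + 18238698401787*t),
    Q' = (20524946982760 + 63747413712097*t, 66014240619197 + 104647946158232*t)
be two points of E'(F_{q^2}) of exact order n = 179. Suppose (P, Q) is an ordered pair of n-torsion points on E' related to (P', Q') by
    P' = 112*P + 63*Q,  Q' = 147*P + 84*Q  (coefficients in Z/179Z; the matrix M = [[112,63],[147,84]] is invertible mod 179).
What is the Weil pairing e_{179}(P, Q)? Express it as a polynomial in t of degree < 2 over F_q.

Alternating bilinearity on E[179] (values in mu_{179} in F_{127332758638289^2}) gives e(P',Q') = e(P,Q)^det(M).
Inverting 147 mod 179: 151. Thus e_{179}(P,Q) = e(P',Q')^{151}.
Undo Montgomery via alpha=71434953643259, beta=11818382228842: (a',b')=(104051438287569,67824231020204) over F_{127332758638289}.
Double-and-add over 10110011: 8-1 doublings, 5-1 additions; each step l_{T,T}/v_{2T} or l_{T,P'}/v at Q'+S for random S.
The quotient is 93847056642555 + 112735658614879*t.
Thus e_{179}(P,Q) = 87294245498283 + 121706720105797*t.

87294245498283 + 121706720105797*t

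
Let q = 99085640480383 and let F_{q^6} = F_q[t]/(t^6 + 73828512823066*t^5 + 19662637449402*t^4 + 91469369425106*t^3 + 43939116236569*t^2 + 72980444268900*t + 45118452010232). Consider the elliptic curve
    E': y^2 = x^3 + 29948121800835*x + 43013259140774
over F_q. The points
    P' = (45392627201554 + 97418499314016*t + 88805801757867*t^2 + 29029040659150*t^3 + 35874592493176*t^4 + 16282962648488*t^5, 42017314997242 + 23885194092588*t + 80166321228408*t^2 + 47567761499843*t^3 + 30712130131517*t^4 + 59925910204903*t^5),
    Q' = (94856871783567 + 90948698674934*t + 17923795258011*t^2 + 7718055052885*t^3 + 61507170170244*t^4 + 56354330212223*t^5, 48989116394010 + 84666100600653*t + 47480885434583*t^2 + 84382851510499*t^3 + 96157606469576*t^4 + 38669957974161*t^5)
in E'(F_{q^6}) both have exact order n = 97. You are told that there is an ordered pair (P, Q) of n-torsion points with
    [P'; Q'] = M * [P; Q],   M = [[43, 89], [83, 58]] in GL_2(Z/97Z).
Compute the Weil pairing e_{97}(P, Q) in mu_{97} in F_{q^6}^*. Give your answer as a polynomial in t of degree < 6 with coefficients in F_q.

e_{97} is bilinear + alternating on E[97], so e_{97}(43*P + 89*Q, 83*P + 58*Q) = e_{97}(P,Q)^(43*58-89*83).
43*58 - 89*83 = -4893; reduced mod 97: det = 54, inverse 9.
Miller loop for e_{97} over F_{99085640480383^6}: bits of 97 = 1100001; 6 double steps + 2 add steps, l/v at each.
Result: e(P',Q') = 89008784415800 + 48969098108434*t + 25289043296524*t^2 + 17175083328327*t^3 + 22733501060102*t^4 + 83488696913130*t^5.
(89008784415800 + 48969098108434*t + 25289043296524*t^2 + 17175083328327*t^3 + 22733501060102*t^4 + 83488696913130*t^5)^{9} mod (99085640480383,f) = 55229568670604 + 58623431523340*t + 58303489987501*t^2 + 66658098633384*t^3 + 57843717011981*t^4 + 30261674317306*t^5.

55229568670604 + 58623431523340*t + 58303489987501*t^2 + 66658098633384*t^3 + 57843717011981*t^4 + 30261674317306*t^5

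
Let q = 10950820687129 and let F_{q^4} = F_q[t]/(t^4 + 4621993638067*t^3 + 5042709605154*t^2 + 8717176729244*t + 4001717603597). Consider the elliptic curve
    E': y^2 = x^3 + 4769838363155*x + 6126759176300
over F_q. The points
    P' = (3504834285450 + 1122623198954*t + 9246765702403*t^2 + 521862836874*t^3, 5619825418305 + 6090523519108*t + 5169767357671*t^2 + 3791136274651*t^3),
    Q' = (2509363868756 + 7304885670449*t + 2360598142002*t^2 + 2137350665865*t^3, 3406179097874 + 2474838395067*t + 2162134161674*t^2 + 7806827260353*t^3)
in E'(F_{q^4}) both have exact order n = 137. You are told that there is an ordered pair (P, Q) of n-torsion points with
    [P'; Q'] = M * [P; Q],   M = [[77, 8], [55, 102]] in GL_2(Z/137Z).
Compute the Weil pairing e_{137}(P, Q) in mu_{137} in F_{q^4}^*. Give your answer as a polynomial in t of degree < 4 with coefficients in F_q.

7864652609920 + 454763166921*t + 9160653841919*t^2 + 5986781365387*t^3

e_{137} is bilinear + alternating on E[137], so e_{137}(77*P + 8*Q, 55*P + 102*Q) = e_{137}(P,Q)^(77*102-8*55).
77*102 - 8*55 = 7414; reduced mod 137: det = 16, inverse 60.
Double-and-add over 10001001: 8-1 doublings, 3-1 additions; each step l_{T,T}/v_{2T} or l_{T,P'}/v at Q'+S for random S.
Miller gives e_{137}(P',Q') = 7472770414873 + 2617839172288*t + 9746760498172*t^2 + 10472244996068*t^3 in F_{10950820687129^4}.
Hence e(P,Q) = 7864652609920 + 454763166921*t + 9160653841919*t^2 + 5986781365387*t^3 in F_{10950820687129^4}^*.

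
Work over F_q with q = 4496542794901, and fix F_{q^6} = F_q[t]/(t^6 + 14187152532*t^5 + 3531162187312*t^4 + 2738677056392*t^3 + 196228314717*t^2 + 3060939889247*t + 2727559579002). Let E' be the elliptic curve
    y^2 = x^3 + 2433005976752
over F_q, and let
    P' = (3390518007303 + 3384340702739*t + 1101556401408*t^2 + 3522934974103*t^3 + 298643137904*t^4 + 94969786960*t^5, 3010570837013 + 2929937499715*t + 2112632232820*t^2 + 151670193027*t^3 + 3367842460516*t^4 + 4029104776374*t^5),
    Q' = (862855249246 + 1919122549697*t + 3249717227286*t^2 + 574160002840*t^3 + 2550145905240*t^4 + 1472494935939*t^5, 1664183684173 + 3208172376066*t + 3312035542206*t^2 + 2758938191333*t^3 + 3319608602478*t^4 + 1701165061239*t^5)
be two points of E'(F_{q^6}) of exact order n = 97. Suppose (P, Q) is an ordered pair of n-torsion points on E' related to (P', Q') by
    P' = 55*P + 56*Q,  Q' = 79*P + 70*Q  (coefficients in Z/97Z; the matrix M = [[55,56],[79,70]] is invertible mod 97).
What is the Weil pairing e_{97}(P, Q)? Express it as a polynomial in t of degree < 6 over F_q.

Under M = [[55,56],[79,70]] in GL_2(Z/97), e_{97}(P',Q') = e_{97}(P,Q)^(55*70-56*79 mod 97).
det M = 55*70 - 56*79 = -574 = 8 (mod 97); 8^{-1} = 85 (mod 97).
7-bit Miller (1100001) on E'/F_{4496542794901} with a'=0, b'=2433005976752: accumulate tangent/chord ratios at Q'+S and P'+S'.
So e_{97}(P',Q') = 2482783431569 + 1761728073527*t + 2600069215803*t^2 + 2823654207502*t^3 + 689245411911*t^4 + 2991354036142*t^5.
Thus e_{97}(P,Q) = 2814967113133 + 1687101001369*t + 829109849951*t^2 + 3047612351011*t^3 + 664197323148*t^4 + 3560273694183*t^5.

2814967113133 + 1687101001369*t + 829109849951*t^2 + 3047612351011*t^3 + 664197323148*t^4 + 3560273694183*t^5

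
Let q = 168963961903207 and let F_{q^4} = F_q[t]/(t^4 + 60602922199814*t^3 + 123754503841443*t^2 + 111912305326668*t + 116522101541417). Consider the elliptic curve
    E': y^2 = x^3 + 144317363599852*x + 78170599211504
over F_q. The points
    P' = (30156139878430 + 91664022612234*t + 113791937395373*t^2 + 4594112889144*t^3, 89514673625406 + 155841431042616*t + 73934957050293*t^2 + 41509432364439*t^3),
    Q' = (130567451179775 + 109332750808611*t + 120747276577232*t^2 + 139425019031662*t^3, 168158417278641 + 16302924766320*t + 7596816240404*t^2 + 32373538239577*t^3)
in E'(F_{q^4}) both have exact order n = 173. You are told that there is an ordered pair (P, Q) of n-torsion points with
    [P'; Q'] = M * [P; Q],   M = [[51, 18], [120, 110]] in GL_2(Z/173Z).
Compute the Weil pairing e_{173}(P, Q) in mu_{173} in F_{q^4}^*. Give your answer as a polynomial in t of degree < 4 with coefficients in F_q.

Alternating bilinearity on E[173] (values in mu_{173} in F_{168963961903207^4}) gives e(P',Q') = e(P,Q)^det(M).
Inverting 163 mod 173: 121. Thus e_{173}(P,Q) = e(P',Q')^{121}.
Double-and-add over 10101101: 8-1 doublings, 5-1 additions; each step l_{T,T}/v_{2T} or l_{T,P'}/v at Q'+S for random S.
f_P(D_Q)/f_Q(D_P) = 108507046015638 + 124215057578670*t + 3364711256707*t^2 + 72778881972527*t^3.
Raise to 121: e(P,Q) = 78192630417737 + 21285403859624*t + 116484237775757*t^2 + 20319838474331*t^3 in mu_{173}.

78192630417737 + 21285403859624*t + 116484237775757*t^2 + 20319838474331*t^3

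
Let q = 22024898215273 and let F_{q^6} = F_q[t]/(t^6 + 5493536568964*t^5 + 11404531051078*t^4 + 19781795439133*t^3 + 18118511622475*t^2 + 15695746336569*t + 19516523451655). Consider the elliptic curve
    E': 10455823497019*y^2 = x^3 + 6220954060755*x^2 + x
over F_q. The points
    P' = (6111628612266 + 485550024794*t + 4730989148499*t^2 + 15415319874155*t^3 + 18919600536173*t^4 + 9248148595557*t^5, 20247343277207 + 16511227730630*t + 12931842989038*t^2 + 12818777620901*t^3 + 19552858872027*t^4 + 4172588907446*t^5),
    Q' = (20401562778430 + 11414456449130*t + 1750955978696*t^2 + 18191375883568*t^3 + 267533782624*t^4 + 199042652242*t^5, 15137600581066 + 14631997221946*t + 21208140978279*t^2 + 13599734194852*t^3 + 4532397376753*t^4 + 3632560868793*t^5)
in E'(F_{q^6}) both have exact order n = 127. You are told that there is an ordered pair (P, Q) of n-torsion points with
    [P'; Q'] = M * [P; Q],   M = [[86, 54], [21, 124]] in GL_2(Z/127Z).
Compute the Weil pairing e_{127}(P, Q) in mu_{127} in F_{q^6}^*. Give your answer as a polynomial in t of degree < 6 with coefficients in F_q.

3515861048024 + 17485389409951*t + 15880593607262*t^2 + 20971995737935*t^3 + 13861167200153*t^4 + 7951381796286*t^5

Since e_{127}(P,P)=e_{127}(Q,Q)=1 and e_{127}(Q,P)=e_{127}(P,Q)^{-1}, expanding e_{127}(86*P + 54*Q,21*P + 124*Q) leaves e(P,Q)^det(M).
det(M) mod 127 = 5; its inverse in (Z/127)^* is 51 (check: 5*51 mod 127 = 1).
(x,y)|->(5525067411278x+9208710737928,5525067411278y) sends E' to y^2=x^3+21455707842362*x+6427480942579.
7-bit Miller (1111111) on E'/F_{22024898215273} with a'=21455707842362, b'=6427480942579: accumulate tangent/chord ratios at Q'+S and P'+S'.
Miller gives e_{127}(P',Q') = 16280174798233 + 19538038612068*t + 14098334955044*t^2 + 6190841451256*t^3 + 9738767912590*t^4 + 8259084911541*t^5 in F_{22024898215273^6}.
e_{127}(P,Q) = (16280174798233 + 19538038612068*t + 14098334955044*t^2 + 6190841451256*t^3 + 9738767912590*t^4 + 8259084911541*t^5)^{51} = 3515861048024 + 17485389409951*t + 15880593607262*t^2 + 20971995737935*t^3 + 13861167200153*t^4 + 7951381796286*t^5.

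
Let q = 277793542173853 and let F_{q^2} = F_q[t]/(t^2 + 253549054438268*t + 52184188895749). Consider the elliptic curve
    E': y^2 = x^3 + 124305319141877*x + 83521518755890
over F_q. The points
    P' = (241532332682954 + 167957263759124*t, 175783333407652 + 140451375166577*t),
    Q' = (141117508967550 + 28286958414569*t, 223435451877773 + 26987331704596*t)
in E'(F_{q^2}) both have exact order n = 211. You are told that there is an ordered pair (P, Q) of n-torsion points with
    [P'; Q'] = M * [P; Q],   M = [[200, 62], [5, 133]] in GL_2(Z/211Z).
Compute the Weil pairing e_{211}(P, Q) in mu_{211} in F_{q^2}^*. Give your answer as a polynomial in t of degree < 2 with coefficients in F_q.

Since e_{211}(P,P)=e_{211}(Q,Q)=1 and e_{211}(Q,P)=e_{211}(P,Q)^{-1}, expanding e_{211}(200*P + 62*Q,5*P + 133*Q) leaves e(P,Q)^det(M).
So e_{211}(P,Q) = e_{211}(P',Q')^{139}, since 126*139 = 1 mod 211.
Build f_{211,P'} and f_{211,Q'} via the 8-bit ladder of 211=11010011_2; evaluate at shifted divisors; quotient in F_{277793542173853^2}.
So e_{211}(P',Q') = 207488500608369 + 220515906832232*t.
Hence e(P,Q) = 107087488908321 + 84644601428860*t in F_{277793542173853^2}^*.

107087488908321 + 84644601428860*t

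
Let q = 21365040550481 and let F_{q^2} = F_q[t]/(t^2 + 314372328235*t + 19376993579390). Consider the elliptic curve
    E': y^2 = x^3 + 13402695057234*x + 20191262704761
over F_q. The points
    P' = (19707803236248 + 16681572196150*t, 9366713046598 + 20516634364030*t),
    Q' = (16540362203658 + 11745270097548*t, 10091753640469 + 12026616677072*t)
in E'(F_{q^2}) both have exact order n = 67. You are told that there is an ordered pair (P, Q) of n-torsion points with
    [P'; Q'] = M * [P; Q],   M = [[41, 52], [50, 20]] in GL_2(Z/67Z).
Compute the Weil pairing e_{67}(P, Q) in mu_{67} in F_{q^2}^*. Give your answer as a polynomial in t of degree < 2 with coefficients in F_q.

e_{67} is bilinear + alternating on E[67], so e_{67}(41*P + 52*Q, 50*P + 20*Q) = e_{67}(P,Q)^(41*20-52*50).
Inverting 29 mod 67: 37. Thus e_{67}(P,Q) = e(P',Q')^{37}.
Double-and-add over 1000011: 7-1 doublings, 3-1 additions; each step l_{T,T}/v_{2T} or l_{T,P'}/v at Q'+S for random S.
Result: e(P',Q') = 5172066698233 + 18662484978200*t.
e_{67}(P,Q) = (5172066698233 + 18662484978200*t)^{37} = 19566352209306 + 1205967292580*t.

19566352209306 + 1205967292580*t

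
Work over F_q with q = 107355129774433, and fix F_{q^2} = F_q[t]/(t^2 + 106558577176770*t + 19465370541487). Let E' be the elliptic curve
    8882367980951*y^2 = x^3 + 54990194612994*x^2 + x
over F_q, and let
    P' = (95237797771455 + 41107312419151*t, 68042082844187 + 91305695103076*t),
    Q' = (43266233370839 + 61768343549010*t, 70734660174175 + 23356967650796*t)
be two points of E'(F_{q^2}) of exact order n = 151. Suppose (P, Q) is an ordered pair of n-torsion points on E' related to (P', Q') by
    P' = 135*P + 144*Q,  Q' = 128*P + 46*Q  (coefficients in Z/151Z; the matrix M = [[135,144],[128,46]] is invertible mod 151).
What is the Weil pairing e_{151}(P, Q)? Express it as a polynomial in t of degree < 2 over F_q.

Since e_{151}(P,P)=e_{151}(Q,Q)=1 and e_{151}(Q,P)=e_{151}(P,Q)^{-1}, expanding e_{151}(135*P + 144*Q,128*P + 46*Q) leaves e(P,Q)^det(M).
135*46 - 144*128 = -12222; reduced mod 151: det = 9, inverse 84.
Montgomery->Weierstrass: x_W = 33652076089113*x+60330768139600, y_W=33652076089113*y on F_{107355129774433}; lands on y^2=x^3+101639113350961*x+41257194413836.
8-bit Miller (10010111) on E'/F_{107355129774433} with a'=101639113350961, b'=41257194413836: accumulate tangent/chord ratios at Q'+S and P'+S'.
Result: e(P',Q') = 70281662105453 + 2586584562883*t.
Thus e_{151}(P,Q) = 57464096565371 + 56388178098417*t.

57464096565371 + 56388178098417*t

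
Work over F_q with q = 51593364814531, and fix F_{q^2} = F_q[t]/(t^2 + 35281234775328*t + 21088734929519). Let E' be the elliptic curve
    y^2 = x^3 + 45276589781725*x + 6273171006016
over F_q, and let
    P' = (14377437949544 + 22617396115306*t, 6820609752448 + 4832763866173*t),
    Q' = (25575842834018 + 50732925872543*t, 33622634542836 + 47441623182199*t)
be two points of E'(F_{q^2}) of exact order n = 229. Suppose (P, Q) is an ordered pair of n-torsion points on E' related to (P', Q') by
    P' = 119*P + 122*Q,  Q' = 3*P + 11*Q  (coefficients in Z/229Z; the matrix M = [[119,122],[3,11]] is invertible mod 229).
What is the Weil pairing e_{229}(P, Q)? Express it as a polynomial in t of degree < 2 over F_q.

e_{229} is bilinear + alternating on E[229], so e_{229}(119*P + 122*Q, 3*P + 11*Q) = e_{229}(P,Q)^(119*11-122*3).
119*11 - 122*3 = 943; reduced mod 229: det = 27, inverse 17.
Run Miller on y^2=x^3+45276589781725*x+6273171006016 over F_{51593364814531}: ladder 11100101 (8 bits); e = f_P(D_Q)/f_Q(D_P).
e_{229}(P',Q') = 5710709834644 + 1922646053976*t.
e_{229}(P,Q) = (5710709834644 + 1922646053976*t)^{17} = 14100400399609 + 42372915282766*t.

14100400399609 + 42372915282766*t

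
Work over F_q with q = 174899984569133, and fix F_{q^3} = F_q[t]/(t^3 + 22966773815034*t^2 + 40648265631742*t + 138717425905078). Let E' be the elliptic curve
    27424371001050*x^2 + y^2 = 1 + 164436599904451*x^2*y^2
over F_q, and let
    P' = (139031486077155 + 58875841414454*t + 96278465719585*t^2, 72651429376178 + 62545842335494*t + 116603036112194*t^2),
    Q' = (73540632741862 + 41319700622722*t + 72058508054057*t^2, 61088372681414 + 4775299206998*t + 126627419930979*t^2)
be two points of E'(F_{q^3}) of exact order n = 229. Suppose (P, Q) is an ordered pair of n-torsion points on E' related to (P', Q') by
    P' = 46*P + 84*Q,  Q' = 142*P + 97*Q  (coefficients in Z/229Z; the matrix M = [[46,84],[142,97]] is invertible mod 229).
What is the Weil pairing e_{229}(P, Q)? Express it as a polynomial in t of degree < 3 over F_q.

Alternating bilinearity on E[229] (values in mu_{229} in F_{174899984569133^3}) gives e(P',Q') = e(P,Q)^det(M).
det(M) mod 229 = 91; its inverse in (Z/229)^* is 151 (check: 91*151 mod 229 = 1).
Map (x,y)_Ed via u=(1+y)/(1-y), v=(1+y)/((1-y)x) to Montgomery A=119775401226632,B=58670283681017; then to (a',b')=(84218832995635,56384976595069).
Double-and-add over 11100101: 8-1 doublings, 5-1 additions; each step l_{T,T}/v_{2T} or l_{T,P'}/v at Q'+S for random S.
The quotient is 162430776220984 + 99896691718485*t + 68742992247085*t^2.
e_{229}(P,Q) = (162430776220984 + 99896691718485*t + 68742992247085*t^2)^{151} = 118175999668414 + 50407014254325*t + 122186310933932*t^2.

118175999668414 + 50407014254325*t + 122186310933932*t^2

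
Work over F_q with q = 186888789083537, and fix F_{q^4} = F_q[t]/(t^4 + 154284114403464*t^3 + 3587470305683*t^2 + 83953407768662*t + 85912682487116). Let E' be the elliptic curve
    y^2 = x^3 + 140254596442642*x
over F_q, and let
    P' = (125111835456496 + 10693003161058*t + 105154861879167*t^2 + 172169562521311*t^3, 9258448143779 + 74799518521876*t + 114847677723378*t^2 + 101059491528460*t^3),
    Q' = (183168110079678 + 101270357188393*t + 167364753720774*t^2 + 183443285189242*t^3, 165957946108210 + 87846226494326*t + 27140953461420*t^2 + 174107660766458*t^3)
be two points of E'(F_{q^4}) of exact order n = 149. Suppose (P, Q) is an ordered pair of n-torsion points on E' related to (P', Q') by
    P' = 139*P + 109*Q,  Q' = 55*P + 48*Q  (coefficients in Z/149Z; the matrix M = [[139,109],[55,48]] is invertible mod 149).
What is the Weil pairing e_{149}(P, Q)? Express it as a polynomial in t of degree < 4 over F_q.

4755484520102 + 136646019203680*t + 28480256448221*t^2 + 147358679057631*t^3

e_{149} is bilinear + alternating on E[149], so e_{149}(139*P + 109*Q, 55*P + 48*Q) = e_{149}(P,Q)^(139*48-109*55).
det M = 139*48 - 109*55 = 677 = 81 (mod 149); 81^{-1} = 46 (mod 149).
Miller loop for e_{149} over F_{186888789083537^4}: bits of 149 = 10010101; 7 double steps + 3 add steps, l/v at each.
f_P(D_Q)/f_Q(D_P) = 102091124479962 + 61501063906468*t + 26672177772732*t^2 + 82878642887060*t^3.
Thus e_{149}(P,Q) = 4755484520102 + 136646019203680*t + 28480256448221*t^2 + 147358679057631*t^3.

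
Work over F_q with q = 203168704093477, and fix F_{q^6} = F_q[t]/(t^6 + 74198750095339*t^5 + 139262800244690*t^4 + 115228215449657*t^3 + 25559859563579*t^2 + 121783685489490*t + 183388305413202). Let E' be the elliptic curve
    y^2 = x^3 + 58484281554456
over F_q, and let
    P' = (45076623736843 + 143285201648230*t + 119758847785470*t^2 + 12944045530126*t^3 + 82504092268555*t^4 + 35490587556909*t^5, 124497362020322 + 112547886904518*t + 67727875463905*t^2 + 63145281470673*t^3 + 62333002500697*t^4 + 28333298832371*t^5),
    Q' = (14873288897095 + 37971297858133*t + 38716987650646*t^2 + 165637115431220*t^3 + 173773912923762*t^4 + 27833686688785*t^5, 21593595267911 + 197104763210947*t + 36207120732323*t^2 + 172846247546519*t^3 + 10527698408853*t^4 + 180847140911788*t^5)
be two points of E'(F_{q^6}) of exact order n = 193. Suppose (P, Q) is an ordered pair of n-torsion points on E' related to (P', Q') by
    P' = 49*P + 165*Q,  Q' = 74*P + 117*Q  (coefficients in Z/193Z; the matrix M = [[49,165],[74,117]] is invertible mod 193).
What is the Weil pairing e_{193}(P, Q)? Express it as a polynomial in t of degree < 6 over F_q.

116587589137628 + 115246492705863*t + 113760027223066*t^2 + 127748550354058*t^3 + 175634604033182*t^4 + 119769597290079*t^5

The 193-Weil pairing on E[193] over F_{203168704093477} is alternating-bilinear: e_{193}(P',Q') = e_{193}(P,Q)^det(M).
det M = 49*117 - 165*74 = -6477 = 85 (mod 193); 85^{-1} = 109 (mod 193).
Double-and-add over 11000001: 8-1 doublings, 3-1 additions; each step l_{T,T}/v_{2T} or l_{T,P'}/v at Q'+S for random S.
f_P(D_Q)/f_Q(D_P) = 84152089910532 + 110105550528026*t + 159220958630922*t^2 + 199619837248004*t^3 + 19478757711967*t^4 + 121142709231176*t^5.
Finally e_{193}(P,Q) = 116587589137628 + 115246492705863*t + 113760027223066*t^2 + 127748550354058*t^3 + 175634604033182*t^4 + 119769597290079*t^5.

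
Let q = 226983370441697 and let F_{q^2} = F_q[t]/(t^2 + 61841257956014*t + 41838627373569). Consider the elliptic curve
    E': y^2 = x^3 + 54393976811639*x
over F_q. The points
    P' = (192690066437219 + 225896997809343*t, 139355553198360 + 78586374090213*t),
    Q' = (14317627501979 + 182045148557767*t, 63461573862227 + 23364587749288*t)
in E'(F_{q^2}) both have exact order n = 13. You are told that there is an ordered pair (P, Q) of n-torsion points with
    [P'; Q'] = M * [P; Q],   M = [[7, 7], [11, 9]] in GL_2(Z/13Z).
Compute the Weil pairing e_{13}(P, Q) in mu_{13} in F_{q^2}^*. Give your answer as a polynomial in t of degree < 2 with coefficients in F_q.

e_{13}(aP+bQ,cP+dQ) = e_{13}(P,Q)^(ad-bc); with (a,b,c,d)=(7,7,11,9) this gives the det-13 law.
Inverting 12 mod 13: 12. Thus e_{13}(P,Q) = e(P',Q')^{12}.
Miller loop for e_{13} over F_{226983370441697^2}: bits of 13 = 1101; 3 double steps + 2 add steps, l/v at each.
Result: e(P',Q') = 213016679083112 + 149943680009109*t.
Finally e_{13}(P,Q) = 89280541850628 + 77039690432588*t.

89280541850628 + 77039690432588*t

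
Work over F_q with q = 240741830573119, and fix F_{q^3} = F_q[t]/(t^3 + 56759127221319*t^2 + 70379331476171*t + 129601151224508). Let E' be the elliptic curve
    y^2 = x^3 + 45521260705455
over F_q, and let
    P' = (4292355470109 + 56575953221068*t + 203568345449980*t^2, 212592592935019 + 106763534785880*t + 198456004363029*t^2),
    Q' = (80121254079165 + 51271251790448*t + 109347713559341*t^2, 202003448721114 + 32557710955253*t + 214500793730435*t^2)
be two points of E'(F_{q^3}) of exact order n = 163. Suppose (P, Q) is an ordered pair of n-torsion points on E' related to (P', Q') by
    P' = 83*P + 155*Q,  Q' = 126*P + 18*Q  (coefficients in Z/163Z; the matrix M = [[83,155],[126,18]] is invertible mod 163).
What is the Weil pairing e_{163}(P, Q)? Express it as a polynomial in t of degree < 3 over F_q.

The 163-Weil pairing on E[163] over F_{240741830573119} is alternating-bilinear: e_{163}(P',Q') = e_{163}(P,Q)^det(M).
det M = 83*18 - 155*126 = -18036 = 57 (mod 163); 57^{-1} = 143 (mod 163).
8-bit Miller (10100011) on E'/F_{240741830573119} with a'=0, b'=45521260705455: accumulate tangent/chord ratios at Q'+S and P'+S'.
So e_{163}(P',Q') = 83263642248498 + 118942834569020*t + 83849435497103*t^2.
Raise to 143: e(P,Q) = 9794296908138 + 157111345475821*t + 12307664574613*t^2 in mu_{163}.

9794296908138 + 157111345475821*t + 12307664574613*t^2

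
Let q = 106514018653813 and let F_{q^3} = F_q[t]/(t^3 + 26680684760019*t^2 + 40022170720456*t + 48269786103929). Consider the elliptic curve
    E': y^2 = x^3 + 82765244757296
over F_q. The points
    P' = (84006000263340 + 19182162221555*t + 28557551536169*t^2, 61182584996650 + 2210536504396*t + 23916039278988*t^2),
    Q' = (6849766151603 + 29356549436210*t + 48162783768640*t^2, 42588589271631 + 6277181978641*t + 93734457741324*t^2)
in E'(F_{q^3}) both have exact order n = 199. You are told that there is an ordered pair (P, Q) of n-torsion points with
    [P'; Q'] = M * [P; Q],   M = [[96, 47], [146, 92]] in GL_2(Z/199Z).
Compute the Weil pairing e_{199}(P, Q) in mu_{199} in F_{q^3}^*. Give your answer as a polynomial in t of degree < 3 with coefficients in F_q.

Under M = [[96,47],[146,92]] in GL_2(Z/199), e_{199}(P',Q') = e_{199}(P,Q)^(96*92-47*146 mod 199).
Inverting 179 mod 199: 189. Thus e_{199}(P,Q) = e(P',Q')^{189}.
Miller loop for e_{199} over F_{106514018653813^3}: bits of 199 = 11000111; 7 double steps + 4 add steps, l/v at each.
Result: e(P',Q') = 93829681689109 + 7913198143910*t + 8175175835199*t^2.
e_{199}(P,Q) = (93829681689109 + 7913198143910*t + 8175175835199*t^2)^{189} = 105155049898010 + 84080776297065*t + 1109264798064*t^2.

105155049898010 + 84080776297065*t + 1109264798064*t^2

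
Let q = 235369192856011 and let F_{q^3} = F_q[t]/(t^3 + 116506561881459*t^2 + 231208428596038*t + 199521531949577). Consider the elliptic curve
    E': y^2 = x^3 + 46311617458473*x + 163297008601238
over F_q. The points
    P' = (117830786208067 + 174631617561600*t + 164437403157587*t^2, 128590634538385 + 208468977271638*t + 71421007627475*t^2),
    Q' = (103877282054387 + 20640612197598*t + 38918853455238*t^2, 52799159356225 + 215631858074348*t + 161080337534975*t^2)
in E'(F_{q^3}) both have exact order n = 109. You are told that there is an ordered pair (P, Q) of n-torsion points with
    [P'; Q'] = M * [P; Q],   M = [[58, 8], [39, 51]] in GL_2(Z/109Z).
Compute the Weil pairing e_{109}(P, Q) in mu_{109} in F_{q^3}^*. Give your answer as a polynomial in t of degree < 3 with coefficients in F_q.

218360184780233 + 124682948008459*t + 23886949083982*t^2

Alternating bilinearity on E[109] (values in mu_{109} in F_{235369192856011^3}) gives e(P',Q') = e(P,Q)^det(M).
So e_{109}(P,Q) = e_{109}(P',Q')^{40}, since 30*40 = 1 mod 109.
Run Miller on y^2=x^3+46311617458473*x+163297008601238 over F_{235369192856011}: ladder 1101101 (7 bits); e = f_P(D_Q)/f_Q(D_P).
Miller gives e_{109}(P',Q') = 14320956592513 + 20033077331537*t + 167255907965022*t^2 in F_{235369192856011^3}.
Thus e_{109}(P,Q) = 218360184780233 + 124682948008459*t + 23886949083982*t^2.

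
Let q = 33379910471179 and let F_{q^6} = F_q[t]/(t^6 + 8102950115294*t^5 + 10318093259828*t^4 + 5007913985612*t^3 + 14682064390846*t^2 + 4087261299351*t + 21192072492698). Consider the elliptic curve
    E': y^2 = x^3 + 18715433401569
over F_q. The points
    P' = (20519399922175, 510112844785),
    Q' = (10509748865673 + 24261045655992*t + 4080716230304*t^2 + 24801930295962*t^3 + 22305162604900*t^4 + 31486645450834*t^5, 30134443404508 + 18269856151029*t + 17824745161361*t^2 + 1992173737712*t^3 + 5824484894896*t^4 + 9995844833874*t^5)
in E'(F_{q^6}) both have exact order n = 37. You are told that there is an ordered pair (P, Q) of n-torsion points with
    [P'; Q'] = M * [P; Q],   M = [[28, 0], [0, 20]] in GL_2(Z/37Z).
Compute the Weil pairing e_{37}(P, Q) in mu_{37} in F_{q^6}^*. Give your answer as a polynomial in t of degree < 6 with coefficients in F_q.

e_{37}(aP+bQ,cP+dQ) = e_{37}(P,Q)^(ad-bc); with (a,b,c,d)=(28,0,0,20) this gives the det-37 law.
Inverting 5 mod 37: 15. Thus e_{37}(P,Q) = e(P',Q')^{15}.
Double-and-add over 100101: 6-1 doublings, 3-1 additions; each step l_{T,T}/v_{2T} or l_{T,P'}/v at Q'+S for random S.
f_P(D_Q)/f_Q(D_P) = 24836056387842 + 24550667294376*t + 25067269877412*t^2 + 21055685731197*t^3 + 25974724392892*t^4 + 3884230126910*t^5.
Finally e_{37}(P,Q) = 26876369699150 + 8493349848718*t + 31162436262200*t^2 + 28527234989260*t^3 + 10116772587982*t^4 + 30997435708867*t^5.

26876369699150 + 8493349848718*t + 31162436262200*t^2 + 28527234989260*t^3 + 10116772587982*t^4 + 30997435708867*t^5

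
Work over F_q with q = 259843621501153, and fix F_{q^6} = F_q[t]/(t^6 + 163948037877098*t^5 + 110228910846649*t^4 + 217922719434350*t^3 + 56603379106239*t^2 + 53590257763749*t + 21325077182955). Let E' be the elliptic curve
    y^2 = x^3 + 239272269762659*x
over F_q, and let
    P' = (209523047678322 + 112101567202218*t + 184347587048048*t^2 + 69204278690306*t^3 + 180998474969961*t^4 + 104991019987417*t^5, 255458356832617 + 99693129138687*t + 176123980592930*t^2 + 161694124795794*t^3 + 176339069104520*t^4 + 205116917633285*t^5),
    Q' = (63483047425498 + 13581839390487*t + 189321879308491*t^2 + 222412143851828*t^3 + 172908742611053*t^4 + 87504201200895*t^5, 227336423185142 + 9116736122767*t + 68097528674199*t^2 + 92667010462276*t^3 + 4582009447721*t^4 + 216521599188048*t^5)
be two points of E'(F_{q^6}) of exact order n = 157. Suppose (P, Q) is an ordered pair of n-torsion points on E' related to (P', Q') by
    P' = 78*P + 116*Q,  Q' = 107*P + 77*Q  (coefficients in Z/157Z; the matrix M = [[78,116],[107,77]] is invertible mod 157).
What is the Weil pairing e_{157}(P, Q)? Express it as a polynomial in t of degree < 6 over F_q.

Since e_{157}(P,P)=e_{157}(Q,Q)=1 and e_{157}(Q,P)=e_{157}(P,Q)^{-1}, expanding e_{157}(78*P + 116*Q,107*P + 77*Q) leaves e(P,Q)^det(M).
So e_{157}(P,Q) = e_{157}(P',Q')^{76}, since 31*76 = 1 mod 157.
n = 157 = (10011101)_2 (8 bits, wt 5); accumulate f_{157,P'}(Q'+S)/f_{157,P'}(S) along the 7-step ladder.
So e_{157}(P',Q') = 103464682368987 + 220305269395057*t + 226748582005765*t^2 + 197357965830353*t^3 + 69863301570624*t^4 + 127835421322024*t^5.
Hence e(P,Q) = 242542506361466 + 253608655741391*t + 78982194300822*t^2 + 37228933900825*t^3 + 20351731622542*t^4 + 214557979992212*t^5 in F_{259843621501153^6}^*.

242542506361466 + 253608655741391*t + 78982194300822*t^2 + 37228933900825*t^3 + 20351731622542*t^4 + 214557979992212*t^5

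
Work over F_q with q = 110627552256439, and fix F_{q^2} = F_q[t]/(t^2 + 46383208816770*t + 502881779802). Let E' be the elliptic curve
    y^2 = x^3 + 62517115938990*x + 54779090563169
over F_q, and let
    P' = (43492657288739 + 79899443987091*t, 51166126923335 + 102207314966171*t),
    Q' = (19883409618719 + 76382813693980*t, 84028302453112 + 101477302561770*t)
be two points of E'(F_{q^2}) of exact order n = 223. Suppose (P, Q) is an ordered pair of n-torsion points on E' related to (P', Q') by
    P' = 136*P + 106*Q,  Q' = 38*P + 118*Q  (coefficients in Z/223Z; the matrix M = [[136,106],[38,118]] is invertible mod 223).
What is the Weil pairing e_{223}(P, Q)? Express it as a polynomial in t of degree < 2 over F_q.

72930774500412 + 46401648171284*t

Under M = [[136,106],[38,118]] in GL_2(Z/223), e_{223}(P',Q') = e_{223}(P,Q)^(136*118-106*38 mod 223).
Hence e(P,Q) = e(P',Q')^{152} where 152 = 201^{-1} mod 223.
n = 223 = (11011111)_2 (8 bits, wt 7); accumulate f_{223,P'}(Q'+S)/f_{223,P'}(S) along the 7-step ladder.
e_{223}(P',Q') = 97916819926047 + 36904896286075*t.
Hence e(P,Q) = 72930774500412 + 46401648171284*t in F_{110627552256439^2}^*.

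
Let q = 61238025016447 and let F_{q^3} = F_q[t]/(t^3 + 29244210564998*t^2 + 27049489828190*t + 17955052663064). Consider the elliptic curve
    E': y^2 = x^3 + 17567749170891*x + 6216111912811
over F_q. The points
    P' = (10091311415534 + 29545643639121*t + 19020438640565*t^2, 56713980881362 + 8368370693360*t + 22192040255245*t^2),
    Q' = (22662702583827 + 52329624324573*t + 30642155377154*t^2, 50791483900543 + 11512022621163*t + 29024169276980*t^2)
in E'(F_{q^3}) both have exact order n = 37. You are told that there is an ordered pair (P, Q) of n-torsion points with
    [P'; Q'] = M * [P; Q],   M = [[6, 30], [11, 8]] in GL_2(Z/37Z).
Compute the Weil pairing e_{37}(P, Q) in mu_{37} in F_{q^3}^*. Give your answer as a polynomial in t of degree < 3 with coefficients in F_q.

Alternating bilinearity on E[37] (values in mu_{37} in F_{61238025016447^3}) gives e(P',Q') = e(P,Q)^det(M).
6*8 - 30*11 = -282; reduced mod 37: det = 14, inverse 8.
Build f_{37,P'} and f_{37,Q'} via the 6-bit ladder of 37=100101_2; evaluate at shifted divisors; quotient in F_{61238025016447^3}.
Miller gives e_{37}(P',Q') = 50969662036024 + 7245499761237*t + 5190632588992*t^2 in F_{61238025016447^3}.
Thus e_{37}(P,Q) = 37885158494035 + 33013159936408*t + 48987940856330*t^2.

37885158494035 + 33013159936408*t + 48987940856330*t^2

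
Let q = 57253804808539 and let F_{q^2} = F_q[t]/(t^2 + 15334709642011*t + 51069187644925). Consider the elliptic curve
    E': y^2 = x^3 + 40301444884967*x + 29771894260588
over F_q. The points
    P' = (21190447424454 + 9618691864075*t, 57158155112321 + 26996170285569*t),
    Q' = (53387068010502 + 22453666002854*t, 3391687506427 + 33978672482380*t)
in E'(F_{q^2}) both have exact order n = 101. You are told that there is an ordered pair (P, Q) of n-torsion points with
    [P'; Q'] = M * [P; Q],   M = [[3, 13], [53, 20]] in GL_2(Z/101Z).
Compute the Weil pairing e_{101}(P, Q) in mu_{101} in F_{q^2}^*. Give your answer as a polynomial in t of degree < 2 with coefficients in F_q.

49121894039384 + 56091604772019*t

Under M = [[3,13],[53,20]] in GL_2(Z/101), e_{101}(P',Q') = e_{101}(P,Q)^(3*20-13*53 mod 101).
Hence e(P,Q) = e(P',Q')^{79} where 79 = 78^{-1} mod 101.
Miller loop for e_{101} over F_{57253804808539^2}: bits of 101 = 1100101; 6 double steps + 3 add steps, l/v at each.
The quotient is 42052517106424 + 34599607332960*t.
Hence e(P,Q) = 49121894039384 + 56091604772019*t in F_{57253804808539^2}^*.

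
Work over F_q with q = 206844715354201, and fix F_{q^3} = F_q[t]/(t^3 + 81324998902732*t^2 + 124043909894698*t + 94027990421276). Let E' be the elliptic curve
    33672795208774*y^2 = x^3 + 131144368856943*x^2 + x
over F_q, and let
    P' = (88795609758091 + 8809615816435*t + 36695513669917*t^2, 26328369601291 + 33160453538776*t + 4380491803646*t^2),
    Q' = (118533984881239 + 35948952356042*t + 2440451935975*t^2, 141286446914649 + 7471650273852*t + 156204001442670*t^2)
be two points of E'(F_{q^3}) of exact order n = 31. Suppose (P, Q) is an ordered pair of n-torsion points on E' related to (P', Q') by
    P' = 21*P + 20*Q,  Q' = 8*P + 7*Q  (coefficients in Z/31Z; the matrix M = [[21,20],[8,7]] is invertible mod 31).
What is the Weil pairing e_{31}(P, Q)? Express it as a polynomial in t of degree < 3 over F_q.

15599166187901 + 159548162113103*t + 68442538989602*t^2

Since e_{31}(P,P)=e_{31}(Q,Q)=1 and e_{31}(Q,P)=e_{31}(P,Q)^{-1}, expanding e_{31}(21*P + 20*Q,8*P + 7*Q) leaves e(P,Q)^det(M).
21*7 - 20*8 = -13; reduced mod 31: det = 18, inverse 19.
Montgomery->Weierstrass: x_W = 32846830307543*x+54391127462016, y_W=32846830307543*y on F_{206844715354201}; lands on y^2=x^3+112308955141506*x+31338491020533.
Miller loop for e_{31} over F_{206844715354201^3}: bits of 31 = 11111; 4 double steps + 4 add steps, l/v at each.
The quotient is 133261444654216 + 98813848553265*t + 86536810739299*t^2.
Thus e_{31}(P,Q) = 15599166187901 + 159548162113103*t + 68442538989602*t^2.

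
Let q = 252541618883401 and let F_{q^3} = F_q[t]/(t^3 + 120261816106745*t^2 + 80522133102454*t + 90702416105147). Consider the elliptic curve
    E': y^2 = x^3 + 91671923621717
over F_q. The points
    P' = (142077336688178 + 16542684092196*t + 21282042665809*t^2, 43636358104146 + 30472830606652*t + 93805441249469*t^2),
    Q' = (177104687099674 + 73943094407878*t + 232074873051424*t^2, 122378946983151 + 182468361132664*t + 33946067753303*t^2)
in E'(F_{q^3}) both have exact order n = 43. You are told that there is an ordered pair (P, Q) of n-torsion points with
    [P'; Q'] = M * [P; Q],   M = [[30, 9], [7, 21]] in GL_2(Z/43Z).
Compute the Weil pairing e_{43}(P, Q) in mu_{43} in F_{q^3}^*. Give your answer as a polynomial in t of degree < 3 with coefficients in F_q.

116801241722236 + 132468548728346*t + 194843509470970*t^2

Since e_{43}(P,P)=e_{43}(Q,Q)=1 and e_{43}(Q,P)=e_{43}(P,Q)^{-1}, expanding e_{43}(30*P + 9*Q,7*P + 21*Q) leaves e(P,Q)^det(M).
Inverting 8 mod 43: 27. Thus e_{43}(P,Q) = e(P',Q')^{27}.
Run Miller on y^2=x^3+91671923621717 over F_{252541618883401}: ladder 101011 (6 bits); e = f_P(D_Q)/f_Q(D_P).
The quotient is 171139014305588 + 75896714859964*t + 123937099225410*t^2.
Thus e_{43}(P,Q) = 116801241722236 + 132468548728346*t + 194843509470970*t^2.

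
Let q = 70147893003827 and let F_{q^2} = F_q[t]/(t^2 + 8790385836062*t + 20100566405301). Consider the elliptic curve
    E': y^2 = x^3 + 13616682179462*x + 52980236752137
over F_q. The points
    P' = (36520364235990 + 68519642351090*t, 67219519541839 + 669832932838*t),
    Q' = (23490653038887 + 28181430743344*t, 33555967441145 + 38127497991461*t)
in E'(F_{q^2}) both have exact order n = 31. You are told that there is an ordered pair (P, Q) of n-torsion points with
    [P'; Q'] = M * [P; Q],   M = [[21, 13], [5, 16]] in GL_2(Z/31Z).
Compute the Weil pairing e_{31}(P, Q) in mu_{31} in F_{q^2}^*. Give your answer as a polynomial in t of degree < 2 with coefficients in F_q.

Since e_{31}(P,P)=e_{31}(Q,Q)=1 and e_{31}(Q,P)=e_{31}(P,Q)^{-1}, expanding e_{31}(21*P + 13*Q,5*P + 16*Q) leaves e(P,Q)^det(M).
det(M) mod 31 = 23; its inverse in (Z/31)^* is 27 (check: 23*27 mod 31 = 1).
n = 31 = (11111)_2 (5 bits, wt 5); accumulate f_{31,P'}(Q'+S)/f_{31,P'}(S) along the 4-step ladder.
Miller gives e_{31}(P',Q') = 57315327738941 + 35794960723399*t in F_{70147893003827^2}.
e_{31}(P,Q) = (57315327738941 + 35794960723399*t)^{27} = 47395767760943 + 16496056670544*t.

47395767760943 + 16496056670544*t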